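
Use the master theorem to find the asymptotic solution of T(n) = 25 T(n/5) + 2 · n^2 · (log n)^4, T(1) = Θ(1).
T(n) = Θ(n^2 · (log n)^5)

Here log_5 25 = 2 and f(n) = 2 · n^2 · (log n)^4 = Θ(n^(log_5 25) · (log n)^4). This is the extended Case 2 of the master theorem (f matches the critical exponent up to log factors), giving T(n) = Θ(n^(log_5 25) · (log n)^(4+1)) = Θ(n^2 · (log n)^5).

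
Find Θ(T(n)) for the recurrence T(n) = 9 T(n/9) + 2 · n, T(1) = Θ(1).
T(n) = Θ(n log n)

log_9 9 = 1, and f(n) = 2 · n = Θ(n^(log_9 9)). This is Case 2 of the master theorem: T(n) = Θ(f(n) · log n) = Θ(n log n).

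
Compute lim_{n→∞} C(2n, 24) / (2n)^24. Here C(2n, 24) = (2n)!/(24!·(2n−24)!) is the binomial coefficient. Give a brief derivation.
lim = 1/24! = 1/620448401733239439360000

With N = 2n → ∞: C(N, 24) / N^24 = [N(N−1)…(N−23)] / (24! · N^24) = (1/24!) · 1 · (1 − 1/(2n)) · … · (1 − 23/(2n)). Each factor → 1 as N → ∞, so the limit is 1/24! = 1/620448401733239439360000.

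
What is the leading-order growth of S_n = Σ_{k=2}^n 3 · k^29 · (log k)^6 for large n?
S_n ~ n^30 · (log n)^6 / 10

By integral comparison, S_n = ∫_1^n 3 · x^29 · (log x)^6 dx + O(n^29 · (log n)^6). For the integral, the leading term of ∫_1^n x^29 (log x)^6 dx is n^30/30 · (log n)^6 (by repeated integration by parts; each step lowers the log-exponent and produces a relatively O(1/log n) correction). Hence S_n ~ n^30 · (log n)^6 / 10.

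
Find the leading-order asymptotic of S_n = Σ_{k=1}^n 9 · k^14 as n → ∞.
S_n ~ 3 · n^15 / 5

By integral comparison (Euler-Maclaurin), Σ_{k=1}^n 9 · k^14 = 9 · ∫_0^n x^14 dx + O(n^14) = 9 · n^15/15 = 3 · n^15 / 5 + O(n^14). (Equivalently, Faulhaber's formula gives the same leading term.)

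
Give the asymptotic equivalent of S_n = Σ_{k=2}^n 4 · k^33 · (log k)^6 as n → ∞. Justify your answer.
S_n ~ 2 · n^34 · (log n)^6 / 17

By integral comparison, S_n = ∫_1^n 4 · x^33 · (log x)^6 dx + O(n^33 · (log n)^6). For the integral, the leading term of ∫_1^n x^33 (log x)^6 dx is n^34/34 · (log n)^6 (by repeated integration by parts; each step lowers the log-exponent and produces a relatively O(1/log n) correction). Hence S_n ~ 2 · n^34 · (log n)^6 / 17.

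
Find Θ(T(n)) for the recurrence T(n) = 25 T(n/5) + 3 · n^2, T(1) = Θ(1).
T(n) = Θ(n^2 log n)

log_5 25 = 2, and f(n) = 3 · n^2 = Θ(n^(log_5 25)). This is Case 2 of the master theorem: T(n) = Θ(f(n) · log n) = Θ(n^2 log n).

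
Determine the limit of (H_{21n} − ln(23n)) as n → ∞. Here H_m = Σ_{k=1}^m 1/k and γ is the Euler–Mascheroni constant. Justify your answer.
lim = ln(21/23) + γ

By Euler-Maclaurin, H_m = ln m + γ + O(1/m). So
  H_{21n} − ln(23n) = ln(21n) + γ − ln(23n) + O(1/n)
                       = ln(21/23) + γ + O(1/n).
Hence the limit is ln(21/23) + γ.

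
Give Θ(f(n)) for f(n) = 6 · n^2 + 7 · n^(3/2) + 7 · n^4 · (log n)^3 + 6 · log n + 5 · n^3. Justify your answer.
f(n) ∈ Θ(n^4 · (log n)^3)

Compare the terms by growth order. For large n, n^a · (log n)^b dominates n^a' · (log n)^b' iff a > a', or (a = a' and b > b'). Ranking the 5 terms shows the dominant one is 7 · n^4 · (log n)^3. Hence f(n) ∈ Θ(n^4 · (log n)^3).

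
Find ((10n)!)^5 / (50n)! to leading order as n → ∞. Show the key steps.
((10n)!)^5/(50n)! ~ ((2π·10n)^(4/2) / sqrt(5)) · 5^(−5·10n)  →  0

Write N = 10n. Stirling: N! ~ sqrt(2π N)(N/e)^N and (5N)! ~ sqrt(2π·5N)·(5N/e)^(5N).
  (N!)^5/(5N)! ~ (2π N)^(5/2) (N/e)^(5N) / [sqrt(2π·5N) (5N/e)^(5N)]
     = (2π N)^(5/2) / sqrt(2π·5N) · (N/(5N))^(5N)
     = (2π N)^((5−1)/2) / sqrt(5) · 5^(−5N).
Since 5^5 > 1, the factor 5^(−5N) decays exponentially, so the ratio → 0. Substituting N = 10n gives the stated form.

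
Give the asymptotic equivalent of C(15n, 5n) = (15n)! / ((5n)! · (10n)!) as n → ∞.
C(15n, 5n) ~ (27/4)^(5n) · sqrt(3/(4π·5n))

Write N = 5n. Apply Stirling to each factorial:
  (3N)! ~ sqrt(2π·3N) · (3N/e)^(3N),
  N! ~ sqrt(2π N) · (N/e)^N,
  (2N)! ~ sqrt(2π·2N) · (2N/e)^(2N).
The exponential factors combine to (3N)^(3N) / (N^N · (2N)^(2N)) = 3^(3N)/2^(2N) = (3^3/2^2)^N = (27/4)^N.
The square-root prefactors combine to sqrt(2π·3N) / (sqrt(2π N)·sqrt(2π·2N)) = sqrt(3 / (2π·2·N)) = sqrt(3/(4π·5n)).
Substituting N = 5n: C(15n, 5n) ~ (27/4)^(5n) · sqrt(3/(4π·5n)).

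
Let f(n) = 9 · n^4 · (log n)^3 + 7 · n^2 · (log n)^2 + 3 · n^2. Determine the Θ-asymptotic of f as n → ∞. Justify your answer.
f(n) ∈ Θ(n^4 · (log n)^3)

Compare the terms by growth order. For large n, n^a · (log n)^b dominates n^a' · (log n)^b' iff a > a', or (a = a' and b > b'). Ranking the 3 terms shows the dominant one is 9 · n^4 · (log n)^3. Hence f(n) ∈ Θ(n^4 · (log n)^3).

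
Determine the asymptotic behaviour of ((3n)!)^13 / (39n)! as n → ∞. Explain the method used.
((3n)!)^13/(39n)! ~ ((2π·3n)^(12/2) / sqrt(13)) · 13^(−13·3n)  →  0

Write N = 3n. Stirling: N! ~ sqrt(2π N)(N/e)^N and (13N)! ~ sqrt(2π·13N)·(13N/e)^(13N).
  (N!)^13/(13N)! ~ (2π N)^(13/2) (N/e)^(13N) / [sqrt(2π·13N) (13N/e)^(13N)]
     = (2π N)^(13/2) / sqrt(2π·13N) · (N/(13N))^(13N)
     = (2π N)^((13−1)/2) / sqrt(13) · 13^(−13N).
Since 13^13 > 1, the factor 13^(−13N) decays exponentially, so the ratio → 0. Substituting N = 3n gives the stated form.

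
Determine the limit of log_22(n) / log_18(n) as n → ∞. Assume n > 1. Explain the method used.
lim = ln(18) / ln(22) = log_22(18)

Change of base: log_22(n) = ln n / ln 22 and log_18(n) = ln n / ln 18. The ratio is (ln n / ln 22) · (ln 18 / ln n) = ln 18 / ln 22, a constant independent of n. So the limit is ln 18 / ln 22 = log_22(18).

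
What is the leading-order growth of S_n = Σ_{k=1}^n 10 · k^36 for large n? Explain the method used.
S_n ~ 10 · n^37 / 37

By integral comparison (Euler-Maclaurin), Σ_{k=1}^n 10 · k^36 = 10 · ∫_0^n x^36 dx + O(n^36) = 10 · n^37/37 + O(n^36). (Equivalently, Faulhaber's formula gives the same leading term.)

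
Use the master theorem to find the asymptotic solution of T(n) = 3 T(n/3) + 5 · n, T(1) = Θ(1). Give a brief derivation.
T(n) = Θ(n log n)

log_3 3 = 1, and f(n) = 5 · n = Θ(n^(log_3 3)). This is Case 2 of the master theorem: T(n) = Θ(f(n) · log n) = Θ(n log n).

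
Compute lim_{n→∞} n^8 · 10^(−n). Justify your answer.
lim = 0

Exponentials with base > 1 dominate every fixed polynomial: for any fixed c, n^c / 10^n → 0 as n → ∞ (e.g. by the ratio test, or by writing 10^n = e^(n ln 10) and noting e^(n ln 10) / n^c → ∞). Hence n^8 · 10^(−n) = n^8 / 10^n → 0.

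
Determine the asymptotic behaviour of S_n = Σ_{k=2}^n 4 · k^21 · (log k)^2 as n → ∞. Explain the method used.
S_n ~ 2 · n^22 · (log n)^2 / 11

By integral comparison, S_n = ∫_1^n 4 · x^21 · (log x)^2 dx + O(n^21 · (log n)^2). For the integral, the leading term of ∫_1^n x^21 (log x)^2 dx is n^22/22 · (log n)^2 (by repeated integration by parts; each step lowers the log-exponent and produces a relatively O(1/log n) correction). Hence S_n ~ 2 · n^22 · (log n)^2 / 11.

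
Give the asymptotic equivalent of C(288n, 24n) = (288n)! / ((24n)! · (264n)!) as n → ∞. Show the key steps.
C(288n, 24n) ~ (8916100448256/285311670611)^(24n) · sqrt(6/(11π·24n))

Write N = 24n. Apply Stirling to each factorial:
  (12N)! ~ sqrt(2π·12N) · (12N/e)^(12N),
  N! ~ sqrt(2π N) · (N/e)^N,
  (11N)! ~ sqrt(2π·11N) · (11N/e)^(11N).
The exponential factors combine to (12N)^(12N) / (N^N · (11N)^(11N)) = 12^(12N)/11^(11N) = (12^12/11^11)^N = (8916100448256/285311670611)^N.
The square-root prefactors combine to sqrt(2π·12N) / (sqrt(2π N)·sqrt(2π·11N)) = sqrt(12 / (2π·11·N)) = sqrt(6/(11π·24n)).
Substituting N = 24n: C(288n, 24n) ~ (8916100448256/285311670611)^(24n) · sqrt(6/(11π·24n)).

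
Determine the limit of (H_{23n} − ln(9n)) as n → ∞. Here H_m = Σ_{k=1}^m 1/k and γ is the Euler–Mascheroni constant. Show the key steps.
lim = ln(23/9) + γ

By Euler-Maclaurin, H_m = ln m + γ + O(1/m). So
  H_{23n} − ln(9n) = ln(23n) + γ − ln(9n) + O(1/n)
                       = ln(23/9) + γ + O(1/n).
Hence the limit is ln(23/9) + γ.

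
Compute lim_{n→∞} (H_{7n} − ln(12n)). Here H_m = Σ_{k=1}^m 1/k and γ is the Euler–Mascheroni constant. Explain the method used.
lim = ln(7/12) + γ

By Euler-Maclaurin, H_m = ln m + γ + O(1/m). So
  H_{7n} − ln(12n) = ln(7n) + γ − ln(12n) + O(1/n)
                       = ln(7/12) + γ + O(1/n).
Hence the limit is ln(7/12) + γ.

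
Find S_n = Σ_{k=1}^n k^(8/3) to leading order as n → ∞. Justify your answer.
S_n ~ (3/11) · n^(11/3)

Integral comparison: Σ_{k=1}^n k^(8/3) = ∫_0^n x^(8/3) dx + O(n^(8/3)). The integral is n^(1 + 8/3) / (1 + 8/3) = n^((8+3)/3) / ((8+3)/3) = (3/11) · n^(11/3).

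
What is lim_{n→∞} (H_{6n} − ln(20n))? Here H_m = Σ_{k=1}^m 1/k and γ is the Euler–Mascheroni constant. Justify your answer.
lim = ln(3/10) + γ

By Euler-Maclaurin, H_m = ln m + γ + O(1/m). So
  H_{6n} − ln(20n) = ln(6n) + γ − ln(20n) + O(1/n)
                       = ln(6/20) + γ + O(1/n).
Hence the limit is ln(6/20) + γ (= ln(3/10)).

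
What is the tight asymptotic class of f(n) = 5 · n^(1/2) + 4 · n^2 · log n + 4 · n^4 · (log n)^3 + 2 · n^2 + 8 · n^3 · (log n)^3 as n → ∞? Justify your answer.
f(n) ∈ Θ(n^4 · (log n)^3)

Compare the terms by growth order. For large n, n^a · (log n)^b dominates n^a' · (log n)^b' iff a > a', or (a = a' and b > b'). Ranking the 5 terms shows the dominant one is 4 · n^4 · (log n)^3. Hence f(n) ∈ Θ(n^4 · (log n)^3).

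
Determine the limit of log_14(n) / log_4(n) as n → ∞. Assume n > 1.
lim = ln(4) / ln(14) = log_14(4)

Change of base: log_14(n) = ln n / ln 14 and log_4(n) = ln n / ln 4. The ratio is (ln n / ln 14) · (ln 4 / ln n) = ln 4 / ln 14, a constant independent of n. So the limit is ln 4 / ln 14 = log_14(4).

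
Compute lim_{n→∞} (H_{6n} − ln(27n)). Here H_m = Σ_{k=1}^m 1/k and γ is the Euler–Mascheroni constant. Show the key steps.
lim = ln(2/9) + γ

By Euler-Maclaurin, H_m = ln m + γ + O(1/m). So
  H_{6n} − ln(27n) = ln(6n) + γ − ln(27n) + O(1/n)
                       = ln(6/27) + γ + O(1/n).
Hence the limit is ln(6/27) + γ (= ln(2/9)).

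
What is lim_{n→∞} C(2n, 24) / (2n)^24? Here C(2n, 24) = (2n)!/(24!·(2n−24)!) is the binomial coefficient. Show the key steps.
lim = 1/24! = 1/620448401733239439360000

With N = 2n → ∞: C(N, 24) / N^24 = [N(N−1)…(N−23)] / (24! · N^24) = (1/24!) · 1 · (1 − 1/(2n)) · … · (1 − 23/(2n)). Each factor → 1 as N → ∞, so the limit is 1/24! = 1/620448401733239439360000.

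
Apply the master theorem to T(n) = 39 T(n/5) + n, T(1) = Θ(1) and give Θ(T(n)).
T(n) = Θ(n^(log_5 39))

Master theorem: compare f(n) = n to n^(log_5 39) where log_5 39 ≈ 2.276. Since 1 < log_5 39, we have f(n) = O(n^(log_5 39 − ε)) for some ε > 0 — Case 1. Hence T(n) = Θ(n^(log_5 39)).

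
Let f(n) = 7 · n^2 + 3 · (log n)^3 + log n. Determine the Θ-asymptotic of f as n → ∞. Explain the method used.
f(n) ∈ Θ(n^2)

Compare the terms by growth order. For large n, n^a · (log n)^b dominates n^a' · (log n)^b' iff a > a', or (a = a' and b > b'). Ranking the 3 terms shows the dominant one is 7 · n^2. Hence f(n) ∈ Θ(n^2).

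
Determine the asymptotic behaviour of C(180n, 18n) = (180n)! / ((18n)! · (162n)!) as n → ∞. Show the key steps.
C(180n, 18n) ~ (10000000000/387420489)^(18n) · sqrt(5/(9π·18n))

Write N = 18n. Apply Stirling to each factorial:
  (10N)! ~ sqrt(2π·10N) · (10N/e)^(10N),
  N! ~ sqrt(2π N) · (N/e)^N,
  (9N)! ~ sqrt(2π·9N) · (9N/e)^(9N).
The exponential factors combine to (10N)^(10N) / (N^N · (9N)^(9N)) = 10^(10N)/9^(9N) = (10^10/9^9)^N = (10000000000/387420489)^N.
The square-root prefactors combine to sqrt(2π·10N) / (sqrt(2π N)·sqrt(2π·9N)) = sqrt(10 / (2π·9·N)) = sqrt(5/(9π·18n)).
Substituting N = 18n: C(180n, 18n) ~ (10000000000/387420489)^(18n) · sqrt(5/(9π·18n)).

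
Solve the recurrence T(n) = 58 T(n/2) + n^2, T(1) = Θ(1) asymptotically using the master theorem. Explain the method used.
T(n) = Θ(n^(log_2 58))

Master theorem: compare f(n) = n^2 to n^(log_2 58) where log_2 58 ≈ 5.858. Since 2 < log_2 58, we have f(n) = O(n^(log_2 58 − ε)) for some ε > 0 — Case 1. Hence T(n) = Θ(n^(log_2 58)).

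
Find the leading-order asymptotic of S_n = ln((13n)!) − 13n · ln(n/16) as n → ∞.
S_n ~ 13n · (ln 208 − 1) + O(ln n)

Stirling: ln((13n)!) = 13n ln(13n) − 13n + O(ln n).
  S_n = 13n ln(13n) − 13n − 13n ln(n/16) + O(ln n)
      = 13n ln(13n) − 13n ln n + 13n ln 16 − 13n + O(ln n)
      = 13n ln 13 + 13n ln 16 − 13n + O(ln n)
      = 13n (ln 208 − 1) + O(ln n).
Numerically ln(208) − 1 ≈ 4.3375.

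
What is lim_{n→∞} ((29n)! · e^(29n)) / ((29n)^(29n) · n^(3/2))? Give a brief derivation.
lim = 0

Stirling: (29n)! ~ sqrt(2π·29n) · (29n/e)^(29n). Hence
  (29n)! · e^(29n) / (29n)^(29n) ~ sqrt(2π·29n).
Dividing by n^(3/2): sqrt(2π·29n) / n^(3/2) = sqrt(2π·29) · n^((1−3)/2), so the expression behaves like sqrt(2π·29) · n^((1−3)/2) → 0.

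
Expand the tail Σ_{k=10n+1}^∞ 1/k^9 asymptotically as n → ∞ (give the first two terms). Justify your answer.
Σ_{k>10n} 1/k^9 = 1/(8 · (10n)^8) − 1/(2 · (10n)^9) + O(1/(10n)^10)

Compare to the integral: ∫_{10n}^∞ x^(−9) dx = [−x^(−8)/8]_{10n}^∞ = 1/((9−1)·(10n)^8). The Euler-Maclaurin correction adds −f(10n)/2 = −1/(2·(10n)^9). Euler-Maclaurin then gives
  Σ_{k>10n} 1/k^9 = ∫_{10n}^∞ dx/x^9 − 1/(2·(10n)^9) + O(1/(10n)^10).
(Equivalently this is ζ(9) − Σ_{k≤10n} 1/k^9.)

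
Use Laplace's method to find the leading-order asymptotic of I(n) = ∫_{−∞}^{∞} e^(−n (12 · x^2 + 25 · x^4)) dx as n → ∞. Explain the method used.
I(n) ~ sqrt(π/(12n))

φ(x) = 12 · x^2 + 25 · x^4 has its unique global minimum at x* = 0 (since φ'(x) = 24x + 100x^3 = 0 only at x = 0 for real x with both coefficients positive, and φ → ∞ as |x| → ∞). At x* = 0, φ(0) = 0 and φ''(0) = 24. Laplace's method then gives
  I(n) ~ sqrt(2π / (n · φ''(0))) · e^(−n φ(0)) = sqrt(2π / (24n)) = sqrt(π/(12n)).
The 25 · x^4 term contributes only at subleading order (an O(1/n) relative correction).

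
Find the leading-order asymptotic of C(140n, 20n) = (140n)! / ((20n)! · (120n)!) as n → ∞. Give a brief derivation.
C(140n, 20n) ~ (823543/46656)^(20n) · sqrt(7/(12π·20n))

Write N = 20n. Apply Stirling to each factorial:
  (7N)! ~ sqrt(2π·7N) · (7N/e)^(7N),
  N! ~ sqrt(2π N) · (N/e)^N,
  (6N)! ~ sqrt(2π·6N) · (6N/e)^(6N).
The exponential factors combine to (7N)^(7N) / (N^N · (6N)^(6N)) = 7^(7N)/6^(6N) = (7^7/6^6)^N = (823543/46656)^N.
The square-root prefactors combine to sqrt(2π·7N) / (sqrt(2π N)·sqrt(2π·6N)) = sqrt(7 / (2π·6·N)) = sqrt(7/(12π·20n)).
Substituting N = 20n: C(140n, 20n) ~ (823543/46656)^(20n) · sqrt(7/(12π·20n)).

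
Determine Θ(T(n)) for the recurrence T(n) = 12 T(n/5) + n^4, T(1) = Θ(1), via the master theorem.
T(n) = Θ(n^4)

log_5 12 ≈ 1.544. f(n) = n^4 dominates n^(log_5 12) since 4 > 1.544, and the regularity condition a·f(n/b) = 12·(n/5)^4 = (12/625)·n^4 ≤ c·f(n) holds with c = 12/625 ≈ 0.0192 < 1. So this is Case 3: T(n) = Θ(f(n)) = Θ(n^4).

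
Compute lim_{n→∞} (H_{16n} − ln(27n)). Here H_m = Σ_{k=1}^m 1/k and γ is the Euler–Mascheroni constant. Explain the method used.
lim = ln(16/27) + γ

By Euler-Maclaurin, H_m = ln m + γ + O(1/m). So
  H_{16n} − ln(27n) = ln(16n) + γ − ln(27n) + O(1/n)
                       = ln(16/27) + γ + O(1/n).
Hence the limit is ln(16/27) + γ.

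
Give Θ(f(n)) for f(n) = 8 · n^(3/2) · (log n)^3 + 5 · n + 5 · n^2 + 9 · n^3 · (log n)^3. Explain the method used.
f(n) ∈ Θ(n^3 · (log n)^3)

Compare the terms by growth order. For large n, n^a · (log n)^b dominates n^a' · (log n)^b' iff a > a', or (a = a' and b > b'). Ranking the 4 terms shows the dominant one is 9 · n^3 · (log n)^3. Hence f(n) ∈ Θ(n^3 · (log n)^3).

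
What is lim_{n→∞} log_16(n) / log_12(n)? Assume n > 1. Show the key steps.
lim = ln(12) / ln(16) = log_16(12)

Change of base: log_16(n) = ln n / ln 16 and log_12(n) = ln n / ln 12. The ratio is (ln n / ln 16) · (ln 12 / ln n) = ln 12 / ln 16, a constant independent of n. So the limit is ln 12 / ln 16 = log_16(12).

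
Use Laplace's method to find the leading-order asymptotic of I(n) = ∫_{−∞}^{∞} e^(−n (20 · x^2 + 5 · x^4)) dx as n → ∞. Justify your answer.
I(n) ~ sqrt(π/(20n))

φ(x) = 20 · x^2 + 5 · x^4 has its unique global minimum at x* = 0 (since φ'(x) = 40x + 20x^3 = 0 only at x = 0 for real x with both coefficients positive, and φ → ∞ as |x| → ∞). At x* = 0, φ(0) = 0 and φ''(0) = 40. Laplace's method then gives
  I(n) ~ sqrt(2π / (n · φ''(0))) · e^(−n φ(0)) = sqrt(2π / (40n)) = sqrt(π/(20n)).
The 5 · x^4 term contributes only at subleading order (an O(1/n) relative correction).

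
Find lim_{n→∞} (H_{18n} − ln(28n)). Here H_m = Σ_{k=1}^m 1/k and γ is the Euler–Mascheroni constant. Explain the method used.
lim = ln(9/14) + γ

By Euler-Maclaurin, H_m = ln m + γ + O(1/m). So
  H_{18n} − ln(28n) = ln(18n) + γ − ln(28n) + O(1/n)
                       = ln(18/28) + γ + O(1/n).
Hence the limit is ln(18/28) + γ (= ln(9/14)).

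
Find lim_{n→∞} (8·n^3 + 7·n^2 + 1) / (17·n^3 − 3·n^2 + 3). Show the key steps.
lim = 8/17

For large n the leading n^3 terms dominate both numerator and denominator. Dividing top and bottom by n^3, every other term tends to 0, leaving 8/17.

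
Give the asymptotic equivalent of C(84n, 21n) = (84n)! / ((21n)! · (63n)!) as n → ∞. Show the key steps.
C(84n, 21n) ~ (256/27)^(21n) · sqrt(2/(3π·21n))

Write N = 21n. Apply Stirling to each factorial:
  (4N)! ~ sqrt(2π·4N) · (4N/e)^(4N),
  N! ~ sqrt(2π N) · (N/e)^N,
  (3N)! ~ sqrt(2π·3N) · (3N/e)^(3N).
The exponential factors combine to (4N)^(4N) / (N^N · (3N)^(3N)) = 4^(4N)/3^(3N) = (4^4/3^3)^N = (256/27)^N.
The square-root prefactors combine to sqrt(2π·4N) / (sqrt(2π N)·sqrt(2π·3N)) = sqrt(4 / (2π·3·N)) = sqrt(2/(3π·21n)).
Substituting N = 21n: C(84n, 21n) ~ (256/27)^(21n) · sqrt(2/(3π·21n)).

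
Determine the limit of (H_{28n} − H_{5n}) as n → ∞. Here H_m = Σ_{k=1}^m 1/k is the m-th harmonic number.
lim = ln(28/5)

Euler-Maclaurin gives H_m = ln m + γ + 1/(2m) + O(1/m^2). The γ and O(1/m) terms cancel in the difference:
  H_{28n} − H_{5n} = ln(28n) − ln(5n) + O(1/n) = ln(28/5) + O(1/n).
Hence the limit is ln(28/5).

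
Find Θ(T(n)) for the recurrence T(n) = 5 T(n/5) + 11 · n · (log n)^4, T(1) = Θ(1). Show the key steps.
T(n) = Θ(n · (log n)^5)

Here log_5 5 = 1 and f(n) = 11 · n · (log n)^4 = Θ(n^(log_5 5) · (log n)^4). This is the extended Case 2 of the master theorem (f matches the critical exponent up to log factors), giving T(n) = Θ(n^(log_5 5) · (log n)^(4+1)) = Θ(n · (log n)^5).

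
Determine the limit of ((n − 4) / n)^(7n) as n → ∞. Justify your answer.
lim = e^(−28)

Rewrite as (1 − 4/n)^(7n). By the standard limit (1 + x/n)^n → e^x, we have (1 − 4/n)^n → e^(−4), and raising to the 7th power gives e^(−28).
More precisely, ln[(1 − 4/n)^(7n)] = 7n · ln(1 − 4/n) = 7n · (-4/n + O(1/n^2)) = -28 + O(1/n) → -28.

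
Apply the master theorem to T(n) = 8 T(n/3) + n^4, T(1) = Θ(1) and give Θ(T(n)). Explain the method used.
T(n) = Θ(n^4)

log_3 8 ≈ 1.893. f(n) = n^4 dominates n^(log_3 8) since 4 > 1.893, and the regularity condition a·f(n/b) = 8·(n/3)^4 = (8/81)·n^4 ≤ c·f(n) holds with c = 8/81 ≈ 0.0988 < 1. So this is Case 3: T(n) = Θ(f(n)) = Θ(n^4).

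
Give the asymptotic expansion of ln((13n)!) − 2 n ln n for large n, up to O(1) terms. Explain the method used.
ln((13n)!) − 2 n ln n = 11 n ln n + 13(ln 13 − 1) n + (1/2) ln(2π·13n) + O(1/n)

Stirling: ln((13n)!) = 13n ln(13n) − 13n + (1/2) ln(2π·13n) + O(1/n).
Expand 13n ln(13n) = 13n (ln n + ln 13) = 13n ln n + 13n ln 13.
Subtract 2n ln n: leading term is (13 − 2) n ln n = 11 n ln n. The next term is 13n ln 13 − 13n = 13(ln 13 − 1) n. Then the (1/2) ln(2π·13n) correction.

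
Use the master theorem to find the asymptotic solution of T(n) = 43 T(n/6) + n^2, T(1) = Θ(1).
T(n) = Θ(n^(log_6 43))

Master theorem: compare f(n) = n^2 to n^(log_6 43) where log_6 43 ≈ 2.099. Since 2 < log_6 43, we have f(n) = O(n^(log_6 43 − ε)) for some ε > 0 — Case 1. Hence T(n) = Θ(n^(log_6 43)).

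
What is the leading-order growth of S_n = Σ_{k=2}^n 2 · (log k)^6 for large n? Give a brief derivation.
S_n ~ 2 · n · (log n)^6

By integral comparison, S_n = ∫_1^n 2 · (log x)^6 dx + O((log n)^6). For the integral, the leading term of ∫_1^n (log x)^6 dx is n · (log n)^6 (by repeated integration by parts; each step lowers the log-exponent and produces a relatively O(1/log n) correction). Hence S_n ~ 2 · n · (log n)^6.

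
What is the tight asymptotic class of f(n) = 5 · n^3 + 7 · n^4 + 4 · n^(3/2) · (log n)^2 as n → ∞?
f(n) ∈ Θ(n^4)

Compare the terms by growth order. For large n, n^a · (log n)^b dominates n^a' · (log n)^b' iff a > a', or (a = a' and b > b'). Ranking the 3 terms shows the dominant one is 7 · n^4. Hence f(n) ∈ Θ(n^4).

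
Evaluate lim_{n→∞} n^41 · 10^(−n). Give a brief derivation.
lim = 0

Exponentials with base > 1 dominate every fixed polynomial: for any fixed c, n^c / 10^n → 0 as n → ∞ (e.g. by the ratio test, or by writing 10^n = e^(n ln 10) and noting e^(n ln 10) / n^c → ∞). Hence n^41 · 10^(−n) = n^41 / 10^n → 0.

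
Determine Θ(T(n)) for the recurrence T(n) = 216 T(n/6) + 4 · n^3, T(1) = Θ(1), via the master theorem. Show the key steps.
T(n) = Θ(n^3 log n)

log_6 216 = 3, and f(n) = 4 · n^3 = Θ(n^(log_6 216)). This is Case 2 of the master theorem: T(n) = Θ(f(n) · log n) = Θ(n^3 log n).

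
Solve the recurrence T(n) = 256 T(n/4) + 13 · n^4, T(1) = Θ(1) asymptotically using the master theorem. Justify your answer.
T(n) = Θ(n^4 log n)

log_4 256 = 4, and f(n) = 13 · n^4 = Θ(n^(log_4 256)). This is Case 2 of the master theorem: T(n) = Θ(f(n) · log n) = Θ(n^4 log n).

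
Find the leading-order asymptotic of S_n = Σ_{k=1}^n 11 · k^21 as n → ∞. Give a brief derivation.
S_n ~ n^22 / 2

By integral comparison (Euler-Maclaurin), Σ_{k=1}^n 11 · k^21 = 11 · ∫_0^n x^21 dx + O(n^21) = 11 · n^22/22 = n^22 / 2 + O(n^21). (Equivalently, Faulhaber's formula gives the same leading term.)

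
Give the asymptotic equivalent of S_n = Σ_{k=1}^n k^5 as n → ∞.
S_n ~ n^6 / 6

By integral comparison (Euler-Maclaurin), Σ_{k=1}^n k^5 = ∫_0^n x^5 dx + O(n^5) = n^6/6 + O(n^5). (Equivalently, Faulhaber's formula gives the same leading term.)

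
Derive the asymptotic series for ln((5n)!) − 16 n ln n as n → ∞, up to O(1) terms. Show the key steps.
ln((5n)!) − 16 n ln n = −11 n ln n + 5(ln 5 − 1) n + (1/2) ln(2π·5n) + O(1/n)

Stirling: ln((5n)!) = 5n ln(5n) − 5n + (1/2) ln(2π·5n) + O(1/n).
Expand 5n ln(5n) = 5n (ln n + ln 5) = 5n ln n + 5n ln 5.
Subtract 16n ln n: leading term is (5 − 16) n ln n = −11 n ln n. The next term is 5n ln 5 − 5n = 5(ln 5 − 1) n. Then the (1/2) ln(2π·5n) correction.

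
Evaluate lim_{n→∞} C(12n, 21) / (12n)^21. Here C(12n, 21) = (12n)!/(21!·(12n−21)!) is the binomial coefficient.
lim = 1/21! = 1/51090942171709440000

With N = 12n → ∞: C(N, 21) / N^21 = [N(N−1)…(N−20)] / (21! · N^21) = (1/21!) · 1 · (1 − 1/(12n)) · … · (1 − 20/(12n)). Each factor → 1 as N → ∞, so the limit is 1/21! = 1/51090942171709440000.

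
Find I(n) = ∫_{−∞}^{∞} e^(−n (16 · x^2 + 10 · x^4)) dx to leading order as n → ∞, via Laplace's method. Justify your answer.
I(n) ~ sqrt(π/(16n))

φ(x) = 16 · x^2 + 10 · x^4 has its unique global minimum at x* = 0 (since φ'(x) = 32x + 40x^3 = 0 only at x = 0 for real x with both coefficients positive, and φ → ∞ as |x| → ∞). At x* = 0, φ(0) = 0 and φ''(0) = 32. Laplace's method then gives
  I(n) ~ sqrt(2π / (n · φ''(0))) · e^(−n φ(0)) = sqrt(2π / (32n)) = sqrt(π/(16n)).
The 10 · x^4 term contributes only at subleading order (an O(1/n) relative correction).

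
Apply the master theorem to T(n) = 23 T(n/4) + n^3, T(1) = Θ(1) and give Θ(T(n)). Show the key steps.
T(n) = Θ(n^3)

log_4 23 ≈ 2.262. f(n) = n^3 dominates n^(log_4 23) since 3 > 2.262, and the regularity condition a·f(n/b) = 23·(n/4)^3 = (23/64)·n^3 ≤ c·f(n) holds with c = 23/64 ≈ 0.359 < 1. So this is Case 3: T(n) = Θ(f(n)) = Θ(n^3).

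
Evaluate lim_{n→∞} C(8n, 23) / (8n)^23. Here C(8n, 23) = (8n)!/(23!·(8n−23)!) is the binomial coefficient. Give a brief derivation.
lim = 1/23! = 1/25852016738884976640000

With N = 8n → ∞: C(N, 23) / N^23 = [N(N−1)…(N−22)] / (23! · N^23) = (1/23!) · 1 · (1 − 1/(8n)) · … · (1 − 22/(8n)). Each factor → 1 as N → ∞, so the limit is 1/23! = 1/25852016738884976640000.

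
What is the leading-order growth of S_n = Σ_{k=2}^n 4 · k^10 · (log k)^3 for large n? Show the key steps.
S_n ~ 4 · n^11 · (log n)^3 / 11

By integral comparison, S_n = ∫_1^n 4 · x^10 · (log x)^3 dx + O(n^10 · (log n)^3). For the integral, the leading term of ∫_1^n x^10 (log x)^3 dx is n^11/11 · (log n)^3 (by repeated integration by parts; each step lowers the log-exponent and produces a relatively O(1/log n) correction). Hence S_n ~ 4 · n^11 · (log n)^3 / 11.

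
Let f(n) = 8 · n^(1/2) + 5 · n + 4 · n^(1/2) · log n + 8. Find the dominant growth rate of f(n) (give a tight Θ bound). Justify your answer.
f(n) ∈ Θ(n)

Compare the terms by growth order. For large n, n^a · (log n)^b dominates n^a' · (log n)^b' iff a > a', or (a = a' and b > b'). Ranking the 4 terms shows the dominant one is 5 · n. Hence f(n) ∈ Θ(n).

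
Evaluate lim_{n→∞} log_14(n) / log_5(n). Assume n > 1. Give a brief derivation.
lim = ln(5) / ln(14) = log_14(5)

Change of base: log_14(n) = ln n / ln 14 and log_5(n) = ln n / ln 5. The ratio is (ln n / ln 14) · (ln 5 / ln n) = ln 5 / ln 14, a constant independent of n. So the limit is ln 5 / ln 14 = log_14(5).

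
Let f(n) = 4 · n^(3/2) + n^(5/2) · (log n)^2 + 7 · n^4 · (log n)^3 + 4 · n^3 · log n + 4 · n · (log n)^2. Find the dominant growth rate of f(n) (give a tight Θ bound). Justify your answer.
f(n) ∈ Θ(n^4 · (log n)^3)

Compare the terms by growth order. For large n, n^a · (log n)^b dominates n^a' · (log n)^b' iff a > a', or (a = a' and b > b'). Ranking the 5 terms shows the dominant one is 7 · n^4 · (log n)^3. Hence f(n) ∈ Θ(n^4 · (log n)^3).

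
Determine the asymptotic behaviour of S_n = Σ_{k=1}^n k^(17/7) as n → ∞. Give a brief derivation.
S_n ~ (7/24) · n^(24/7)

Integral comparison: Σ_{k=1}^n k^(17/7) = ∫_0^n x^(17/7) dx + O(n^(17/7)). The integral is n^(1 + 17/7) / (1 + 17/7) = n^((17+7)/7) / ((17+7)/7) = (7/24) · n^(24/7).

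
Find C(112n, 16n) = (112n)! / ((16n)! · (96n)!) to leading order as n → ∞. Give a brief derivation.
C(112n, 16n) ~ (823543/46656)^(16n) · sqrt(7/(12π·16n))

Write N = 16n. Apply Stirling to each factorial:
  (7N)! ~ sqrt(2π·7N) · (7N/e)^(7N),
  N! ~ sqrt(2π N) · (N/e)^N,
  (6N)! ~ sqrt(2π·6N) · (6N/e)^(6N).
The exponential factors combine to (7N)^(7N) / (N^N · (6N)^(6N)) = 7^(7N)/6^(6N) = (7^7/6^6)^N = (823543/46656)^N.
The square-root prefactors combine to sqrt(2π·7N) / (sqrt(2π N)·sqrt(2π·6N)) = sqrt(7 / (2π·6·N)) = sqrt(7/(12π·16n)).
Substituting N = 16n: C(112n, 16n) ~ (823543/46656)^(16n) · sqrt(7/(12π·16n)).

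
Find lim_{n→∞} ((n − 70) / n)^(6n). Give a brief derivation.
lim = e^(−420)

Rewrite as (1 − 70/n)^(6n). By the standard limit (1 + x/n)^n → e^x, we have (1 − 70/n)^n → e^(−70), and raising to the 6th power gives e^(−420).
More precisely, ln[(1 − 70/n)^(6n)] = 6n · ln(1 − 70/n) = 6n · (-70/n + O(1/n^2)) = -420 + O(1/n) → -420.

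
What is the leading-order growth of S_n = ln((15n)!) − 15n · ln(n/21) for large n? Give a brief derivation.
S_n ~ 15n · (ln 315 − 1) + O(ln n)

Stirling: ln((15n)!) = 15n ln(15n) − 15n + O(ln n).
  S_n = 15n ln(15n) − 15n − 15n ln(n/21) + O(ln n)
      = 15n ln(15n) − 15n ln n + 15n ln 21 − 15n + O(ln n)
      = 15n ln 15 + 15n ln 21 − 15n + O(ln n)
      = 15n (ln 315 − 1) + O(ln n).
Numerically ln(315) − 1 ≈ 4.7526.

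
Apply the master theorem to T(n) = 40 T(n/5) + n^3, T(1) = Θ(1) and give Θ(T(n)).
T(n) = Θ(n^3)

log_5 40 ≈ 2.292. f(n) = n^3 dominates n^(log_5 40) since 3 > 2.292, and the regularity condition a·f(n/b) = 40·(n/5)^3 = (40/125)·n^3 ≤ c·f(n) holds with c = 40/125 ≈ 0.32 < 1. So this is Case 3: T(n) = Θ(f(n)) = Θ(n^3).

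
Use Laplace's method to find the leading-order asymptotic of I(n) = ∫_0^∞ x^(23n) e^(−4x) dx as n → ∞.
I(n) ~ (sqrt(2π·23n) / 4) · (23n/(4e))^(23n)

Write the integrand as exp(23n ln x − 4x) and set f(x) = 23n ln x − 4x. Then f'(x) = 23n/x − 4 = 0 at x* = 23n/4, and f''(x*) = −23n/x*^2 = −4^2/(23n). Laplace's method (interior maximum) gives
  I(n) ~ e^(f(x*)) · sqrt(2π / |f''(x*)|)
        = exp(23n ln(23n/4) − 23n) · sqrt(2π · 23n / 4^2)
        = (23n/4)^(23n) e^(−23n) · sqrt(2π·23n) / 4
        = (sqrt(2π·23n) / 4) · (23n/(4e))^(23n).
This matches Γ(23n+1)/4^(23n+1) with Stirling applied to Γ.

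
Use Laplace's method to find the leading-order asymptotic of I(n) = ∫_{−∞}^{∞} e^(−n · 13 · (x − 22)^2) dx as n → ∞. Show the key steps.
I(n) = sqrt(π/(13n))

Here φ(x) = 13 · (x − 22)^2 has its unique minimum at x* = 22 with φ(x*) = 0 and φ''(x*) = 26. Laplace's method gives
  I(n) ~ e^(−n φ(x*)) · sqrt(2π / (n · φ''(x*))) = sqrt(2π / (26n)) = sqrt(π/(13n)).
This is exact: substituting u = (x − 22)·sqrt(13n) gives I(n) = (1/sqrt(13n)) ∫_{−∞}^{∞} e^(−u^2) du = sqrt(π/(13n)).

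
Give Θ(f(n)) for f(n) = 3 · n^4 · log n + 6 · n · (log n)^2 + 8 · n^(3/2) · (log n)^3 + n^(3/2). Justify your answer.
f(n) ∈ Θ(n^4 · log n)

Compare the terms by growth order. For large n, n^a · (log n)^b dominates n^a' · (log n)^b' iff a > a', or (a = a' and b > b'). Ranking the 4 terms shows the dominant one is 3 · n^4 · log n. Hence f(n) ∈ Θ(n^4 · log n).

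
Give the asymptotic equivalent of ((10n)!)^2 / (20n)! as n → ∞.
((10n)!)^2/(20n)! ~ ((2π·10n)^(1/2) / sqrt(2)) · 2^(−2·10n)  →  0

Write N = 10n. Stirling: N! ~ sqrt(2π N)(N/e)^N and (2N)! ~ sqrt(2π·2N)·(2N/e)^(2N).
  (N!)^2/(2N)! ~ (2π N)^(2/2) (N/e)^(2N) / [sqrt(2π·2N) (2N/e)^(2N)]
     = (2π N)^(2/2) / sqrt(2π·2N) · (N/(2N))^(2N)
     = (2π N)^((2−1)/2) / sqrt(2) · 2^(−2N).
Since 2^2 > 1, the factor 2^(−2N) decays exponentially, so the ratio → 0. Substituting N = 10n gives the stated form.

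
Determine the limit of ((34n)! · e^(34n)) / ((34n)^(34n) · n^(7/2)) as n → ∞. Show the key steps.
lim = 0

Stirling: (34n)! ~ sqrt(2π·34n) · (34n/e)^(34n). Hence
  (34n)! · e^(34n) / (34n)^(34n) ~ sqrt(2π·34n).
Dividing by n^(7/2): sqrt(2π·34n) / n^(7/2) = sqrt(2π·34) · n^((1−7)/2), so the expression behaves like sqrt(2π·34) · n^((1−7)/2) → 0.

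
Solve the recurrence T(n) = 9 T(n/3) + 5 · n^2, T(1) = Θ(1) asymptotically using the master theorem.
T(n) = Θ(n^2 log n)

log_3 9 = 2, and f(n) = 5 · n^2 = Θ(n^(log_3 9)). This is Case 2 of the master theorem: T(n) = Θ(f(n) · log n) = Θ(n^2 log n).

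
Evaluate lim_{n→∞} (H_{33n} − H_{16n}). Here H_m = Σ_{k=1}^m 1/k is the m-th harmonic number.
lim = ln(33/16)

Euler-Maclaurin gives H_m = ln m + γ + 1/(2m) + O(1/m^2). The γ and O(1/m) terms cancel in the difference:
  H_{33n} − H_{16n} = ln(33n) − ln(16n) + O(1/n) = ln(33/16) + O(1/n).
Hence the limit is ln(33/16).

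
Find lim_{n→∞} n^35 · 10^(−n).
lim = 0

Exponentials with base > 1 dominate every fixed polynomial: for any fixed c, n^c / 10^n → 0 as n → ∞ (e.g. by the ratio test, or by writing 10^n = e^(n ln 10) and noting e^(n ln 10) / n^c → ∞). Hence n^35 · 10^(−n) = n^35 / 10^n → 0.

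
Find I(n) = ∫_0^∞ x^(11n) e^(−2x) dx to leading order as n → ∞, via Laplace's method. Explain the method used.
I(n) ~ (sqrt(2π·11n) / 2) · (11n/(2e))^(11n)

Write the integrand as exp(11n ln x − 2x) and set f(x) = 11n ln x − 2x. Then f'(x) = 11n/x − 2 = 0 at x* = 11n/2, and f''(x*) = −11n/x*^2 = −2^2/(11n). Laplace's method (interior maximum) gives
  I(n) ~ e^(f(x*)) · sqrt(2π / |f''(x*)|)
        = exp(11n ln(11n/2) − 11n) · sqrt(2π · 11n / 2^2)
        = (11n/2)^(11n) e^(−11n) · sqrt(2π·11n) / 2
        = (sqrt(2π·11n) / 2) · (11n/(2e))^(11n).
This matches Γ(11n+1)/2^(11n+1) with Stirling applied to Γ.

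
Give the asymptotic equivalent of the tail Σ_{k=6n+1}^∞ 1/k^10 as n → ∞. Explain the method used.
Σ_{k>6n} 1/k^10 ~ 1/(9 · (6n)^9)

Compare to the integral: ∫_{6n}^∞ x^(−10) dx = [−x^(−9)/9]_{6n}^∞ = 1/((10−1)·(6n)^9). Euler-Maclaurin then gives
  Σ_{k>6n} 1/k^10 = ∫_{6n}^∞ dx/x^10 − 1/(2·(6n)^10) + O(1/(6n)^11).
(Equivalently this is ζ(10) − Σ_{k≤6n} 1/k^10.)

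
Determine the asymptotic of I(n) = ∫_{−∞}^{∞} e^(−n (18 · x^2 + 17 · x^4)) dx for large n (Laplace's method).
I(n) ~ sqrt(π/(18n))

φ(x) = 18 · x^2 + 17 · x^4 has its unique global minimum at x* = 0 (since φ'(x) = 36x + 68x^3 = 0 only at x = 0 for real x with both coefficients positive, and φ → ∞ as |x| → ∞). At x* = 0, φ(0) = 0 and φ''(0) = 36. Laplace's method then gives
  I(n) ~ sqrt(2π / (n · φ''(0))) · e^(−n φ(0)) = sqrt(2π / (36n)) = sqrt(π/(18n)).
The 17 · x^4 term contributes only at subleading order (an O(1/n) relative correction).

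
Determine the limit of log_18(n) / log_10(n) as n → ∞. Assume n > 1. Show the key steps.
lim = ln(10) / ln(18) = log_18(10)

Change of base: log_18(n) = ln n / ln 18 and log_10(n) = ln n / ln 10. The ratio is (ln n / ln 18) · (ln 10 / ln n) = ln 10 / ln 18, a constant independent of n. So the limit is ln 10 / ln 18 = log_18(10).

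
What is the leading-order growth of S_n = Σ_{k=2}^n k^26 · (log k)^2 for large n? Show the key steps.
S_n ~ n^27 · (log n)^2 / 27

By integral comparison, S_n = ∫_1^n x^26 · (log x)^2 dx + O(n^26 · (log n)^2). For the integral, the leading term of ∫_1^n x^26 (log x)^2 dx is n^27/27 · (log n)^2 (by repeated integration by parts; each step lowers the log-exponent and produces a relatively O(1/log n) correction). Hence S_n ~ n^27 · (log n)^2 / 27.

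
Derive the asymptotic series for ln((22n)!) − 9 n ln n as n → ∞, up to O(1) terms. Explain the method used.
ln((22n)!) − 9 n ln n = 13 n ln n + 22(ln 22 − 1) n + (1/2) ln(2π·22n) + O(1/n)

Stirling: ln((22n)!) = 22n ln(22n) − 22n + (1/2) ln(2π·22n) + O(1/n).
Expand 22n ln(22n) = 22n (ln n + ln 22) = 22n ln n + 22n ln 22.
Subtract 9n ln n: leading term is (22 − 9) n ln n = 13 n ln n. The next term is 22n ln 22 − 22n = 22(ln 22 − 1) n. Then the (1/2) ln(2π·22n) correction.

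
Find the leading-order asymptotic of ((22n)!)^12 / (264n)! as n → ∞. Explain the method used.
((22n)!)^12/(264n)! ~ ((2π·22n)^(11/2) / sqrt(12)) · 12^(−12·22n)  →  0

Write N = 22n. Stirling: N! ~ sqrt(2π N)(N/e)^N and (12N)! ~ sqrt(2π·12N)·(12N/e)^(12N).
  (N!)^12/(12N)! ~ (2π N)^(12/2) (N/e)^(12N) / [sqrt(2π·12N) (12N/e)^(12N)]
     = (2π N)^(12/2) / sqrt(2π·12N) · (N/(12N))^(12N)
     = (2π N)^((12−1)/2) / sqrt(12) · 12^(−12N).
Since 12^12 > 1, the factor 12^(−12N) decays exponentially, so the ratio → 0. Substituting N = 22n gives the stated form.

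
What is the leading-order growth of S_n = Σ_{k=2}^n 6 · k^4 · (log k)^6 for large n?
S_n ~ 6 · n^5 · (log n)^6 / 5

By integral comparison, S_n = ∫_1^n 6 · x^4 · (log x)^6 dx + O(n^4 · (log n)^6). For the integral, the leading term of ∫_1^n x^4 (log x)^6 dx is n^5/5 · (log n)^6 (by repeated integration by parts; each step lowers the log-exponent and produces a relatively O(1/log n) correction). Hence S_n ~ 6 · n^5 · (log n)^6 / 5.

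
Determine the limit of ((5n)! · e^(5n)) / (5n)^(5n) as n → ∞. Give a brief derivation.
lim = ∞

Stirling: (5n)! ~ sqrt(2π·5n) · (5n/e)^(5n). Hence
  (5n)! · e^(5n) / (5n)^(5n) ~ sqrt(2π·5n) = sqrt(2π·5) · sqrt(n) → ∞.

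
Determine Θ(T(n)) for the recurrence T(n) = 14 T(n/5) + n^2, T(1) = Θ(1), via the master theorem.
T(n) = Θ(n^2)

log_5 14 ≈ 1.640. f(n) = n^2 dominates n^(log_5 14) since 2 > 1.640, and the regularity condition a·f(n/b) = 14·(n/5)^2 = (14/25)·n^2 ≤ c·f(n) holds with c = 14/25 ≈ 0.56 < 1. So this is Case 3: T(n) = Θ(f(n)) = Θ(n^2).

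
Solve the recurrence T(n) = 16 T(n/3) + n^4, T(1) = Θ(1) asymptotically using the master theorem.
T(n) = Θ(n^4)

log_3 16 ≈ 2.524. f(n) = n^4 dominates n^(log_3 16) since 4 > 2.524, and the regularity condition a·f(n/b) = 16·(n/3)^4 = (16/81)·n^4 ≤ c·f(n) holds with c = 16/81 ≈ 0.198 < 1. So this is Case 3: T(n) = Θ(f(n)) = Θ(n^4).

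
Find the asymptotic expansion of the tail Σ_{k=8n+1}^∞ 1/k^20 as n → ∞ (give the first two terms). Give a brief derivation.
Σ_{k>8n} 1/k^20 = 1/(19 · (8n)^19) − 1/(2 · (8n)^20) + O(1/(8n)^21)

Compare to the integral: ∫_{8n}^∞ x^(−20) dx = [−x^(−19)/19]_{8n}^∞ = 1/((20−1)·(8n)^19). The Euler-Maclaurin correction adds −f(8n)/2 = −1/(2·(8n)^20). Euler-Maclaurin then gives
  Σ_{k>8n} 1/k^20 = ∫_{8n}^∞ dx/x^20 − 1/(2·(8n)^20) + O(1/(8n)^21).
(Equivalently this is ζ(20) − Σ_{k≤8n} 1/k^20.)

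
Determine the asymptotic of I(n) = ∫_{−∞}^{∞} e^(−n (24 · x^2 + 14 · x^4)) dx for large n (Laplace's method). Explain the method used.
I(n) ~ sqrt(π/(24n))

φ(x) = 24 · x^2 + 14 · x^4 has its unique global minimum at x* = 0 (since φ'(x) = 48x + 56x^3 = 0 only at x = 0 for real x with both coefficients positive, and φ → ∞ as |x| → ∞). At x* = 0, φ(0) = 0 and φ''(0) = 48. Laplace's method then gives
  I(n) ~ sqrt(2π / (n · φ''(0))) · e^(−n φ(0)) = sqrt(2π / (48n)) = sqrt(π/(24n)).
The 14 · x^4 term contributes only at subleading order (an O(1/n) relative correction).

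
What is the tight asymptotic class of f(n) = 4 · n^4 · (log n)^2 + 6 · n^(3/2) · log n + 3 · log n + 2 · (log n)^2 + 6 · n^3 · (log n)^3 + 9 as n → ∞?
f(n) ∈ Θ(n^4 · (log n)^2)

Compare the terms by growth order. For large n, n^a · (log n)^b dominates n^a' · (log n)^b' iff a > a', or (a = a' and b > b'). Ranking the 6 terms shows the dominant one is 4 · n^4 · (log n)^2. Hence f(n) ∈ Θ(n^4 · (log n)^2).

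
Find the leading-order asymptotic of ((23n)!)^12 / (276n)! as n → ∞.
((23n)!)^12/(276n)! ~ ((2π·23n)^(11/2) / sqrt(12)) · 12^(−12·23n)  →  0

Write N = 23n. Stirling: N! ~ sqrt(2π N)(N/e)^N and (12N)! ~ sqrt(2π·12N)·(12N/e)^(12N).
  (N!)^12/(12N)! ~ (2π N)^(12/2) (N/e)^(12N) / [sqrt(2π·12N) (12N/e)^(12N)]
     = (2π N)^(12/2) / sqrt(2π·12N) · (N/(12N))^(12N)
     = (2π N)^((12−1)/2) / sqrt(12) · 12^(−12N).
Since 12^12 > 1, the factor 12^(−12N) decays exponentially, so the ratio → 0. Substituting N = 23n gives the stated form.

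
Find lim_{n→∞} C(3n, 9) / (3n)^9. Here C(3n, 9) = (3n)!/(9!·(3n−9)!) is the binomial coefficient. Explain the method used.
lim = 1/9! = 1/362880

With N = 3n → ∞: C(N, 9) / N^9 = [N(N−1)…(N−8)] / (9! · N^9) = (1/9!) · 1 · (1 − 1/(3n)) · … · (1 − 8/(3n)). Each factor → 1 as N → ∞, so the limit is 1/9! = 1/362880.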